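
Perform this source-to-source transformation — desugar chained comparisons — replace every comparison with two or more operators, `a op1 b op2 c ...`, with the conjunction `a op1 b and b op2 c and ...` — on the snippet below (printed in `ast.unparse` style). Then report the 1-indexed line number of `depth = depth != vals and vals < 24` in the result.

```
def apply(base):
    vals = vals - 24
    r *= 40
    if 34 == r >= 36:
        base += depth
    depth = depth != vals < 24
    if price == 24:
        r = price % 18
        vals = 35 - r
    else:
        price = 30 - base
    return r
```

6

Transformed code:
def apply(base):
    vals = vals - 24
    r *= 40
    if 34 == r and r >= 36:
        base += depth
    depth = depth != vals and vals < 24
    if price == 24:
        r = price % 18
        vals = 35 - r
    else:
        price = 30 - base
    return r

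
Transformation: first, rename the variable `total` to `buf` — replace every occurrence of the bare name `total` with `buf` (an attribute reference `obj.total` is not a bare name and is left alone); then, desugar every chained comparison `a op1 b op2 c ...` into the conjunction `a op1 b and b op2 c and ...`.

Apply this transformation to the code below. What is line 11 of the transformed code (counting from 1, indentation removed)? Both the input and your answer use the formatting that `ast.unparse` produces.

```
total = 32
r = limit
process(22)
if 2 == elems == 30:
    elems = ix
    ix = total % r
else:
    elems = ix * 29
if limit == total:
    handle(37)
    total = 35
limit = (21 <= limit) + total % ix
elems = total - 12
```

Transformed code:
buf = 32
r = limit
process(22)
if 2 == elems and elems == 30:
    elems = ix
    ix = buf % r
else:
    elems = ix * 29
if limit == buf:
    handle(37)
    buf = 35
limit = (21 <= limit) + buf % ix
elems = buf - 12

buf = 35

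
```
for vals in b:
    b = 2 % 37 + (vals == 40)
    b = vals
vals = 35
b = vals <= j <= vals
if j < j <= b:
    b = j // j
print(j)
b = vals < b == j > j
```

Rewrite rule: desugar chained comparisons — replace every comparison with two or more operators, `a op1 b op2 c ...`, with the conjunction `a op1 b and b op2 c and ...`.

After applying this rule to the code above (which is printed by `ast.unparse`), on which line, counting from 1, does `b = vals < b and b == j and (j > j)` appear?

Transformed code:
for vals in b:
    b = 2 % 37 + (vals == 40)
    b = vals
vals = 35
b = vals <= j and j <= vals
if j < j and j <= b:
    b = j // j
print(j)
b = vals < b and b == j and (j > j)

9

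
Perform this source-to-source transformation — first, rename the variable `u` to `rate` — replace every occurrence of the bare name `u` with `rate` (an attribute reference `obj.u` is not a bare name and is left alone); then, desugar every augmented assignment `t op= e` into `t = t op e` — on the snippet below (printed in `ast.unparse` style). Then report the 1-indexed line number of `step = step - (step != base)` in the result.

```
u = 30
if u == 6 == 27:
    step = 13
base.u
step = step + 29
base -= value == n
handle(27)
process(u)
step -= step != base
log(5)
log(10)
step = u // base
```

9

Transformed code:
rate = 30
if rate == 6 == 27:
    step = 13
base.u
step = step + 29
base = base - (value == n)
handle(27)
process(rate)
step = step - (step != base)
log(5)
log(10)
step = rate // base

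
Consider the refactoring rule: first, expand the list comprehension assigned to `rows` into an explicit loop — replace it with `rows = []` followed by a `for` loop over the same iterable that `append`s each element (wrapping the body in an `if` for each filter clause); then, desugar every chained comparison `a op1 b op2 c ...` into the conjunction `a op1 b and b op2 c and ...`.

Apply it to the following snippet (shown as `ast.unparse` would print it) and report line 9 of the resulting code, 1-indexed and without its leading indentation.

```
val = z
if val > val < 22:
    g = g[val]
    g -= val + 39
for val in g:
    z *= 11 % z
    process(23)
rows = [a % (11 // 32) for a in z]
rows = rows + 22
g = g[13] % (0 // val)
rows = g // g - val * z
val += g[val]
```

for a in z:

Transformed code:
val = z
if val > val and val < 22:
    g = g[val]
    g -= val + 39
for val in g:
    z *= 11 % z
    process(23)
rows = []
for a in z:
    rows.append(a % (11 // 32))
rows = rows + 22
g = g[13] % (0 // val)
rows = g // g - val * z
val += g[val]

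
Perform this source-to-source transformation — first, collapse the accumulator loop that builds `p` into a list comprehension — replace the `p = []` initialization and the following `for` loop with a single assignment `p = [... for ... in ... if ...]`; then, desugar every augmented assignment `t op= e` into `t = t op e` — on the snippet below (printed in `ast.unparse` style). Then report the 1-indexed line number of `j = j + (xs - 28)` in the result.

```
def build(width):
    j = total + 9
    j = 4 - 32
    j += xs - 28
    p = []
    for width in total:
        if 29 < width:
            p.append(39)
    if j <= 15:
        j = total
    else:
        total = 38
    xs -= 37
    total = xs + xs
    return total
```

4

Transformed code:
def build(width):
    j = total + 9
    j = 4 - 32
    j = j + (xs - 28)
    p = [39 for width in total if 29 < width]
    if j <= 15:
        j = total
    else:
        total = 38
    xs = xs - 37
    total = xs + xs
    return total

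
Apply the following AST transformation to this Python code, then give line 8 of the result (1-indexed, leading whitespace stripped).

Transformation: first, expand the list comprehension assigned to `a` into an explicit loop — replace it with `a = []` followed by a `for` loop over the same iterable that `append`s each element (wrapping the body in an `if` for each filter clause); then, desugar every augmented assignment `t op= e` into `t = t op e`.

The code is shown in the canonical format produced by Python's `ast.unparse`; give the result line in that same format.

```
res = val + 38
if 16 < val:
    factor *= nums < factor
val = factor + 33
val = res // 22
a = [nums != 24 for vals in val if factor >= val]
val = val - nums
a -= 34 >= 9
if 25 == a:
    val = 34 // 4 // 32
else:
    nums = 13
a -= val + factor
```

Transformed code:
res = val + 38
if 16 < val:
    factor = factor * (nums < factor)
val = factor + 33
val = res // 22
a = []
for vals in val:
    if factor >= val:
        a.append(nums != 24)
val = val - nums
a = a - (34 >= 9)
if 25 == a:
    val = 34 // 4 // 32
else:
    nums = 13
a = a - (val + factor)

if factor >= val:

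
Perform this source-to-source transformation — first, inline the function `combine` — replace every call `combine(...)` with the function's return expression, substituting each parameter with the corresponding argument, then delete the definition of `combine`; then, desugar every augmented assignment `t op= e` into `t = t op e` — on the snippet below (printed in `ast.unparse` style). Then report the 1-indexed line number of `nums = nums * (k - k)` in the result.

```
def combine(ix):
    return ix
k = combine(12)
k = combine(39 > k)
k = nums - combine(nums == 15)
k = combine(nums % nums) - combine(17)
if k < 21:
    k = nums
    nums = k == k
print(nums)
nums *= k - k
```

9

Transformed code:
k = 12
k = 39 > k
k = nums - (nums == 15)
k = nums % nums - 17
if k < 21:
    k = nums
    nums = k == k
print(nums)
nums = nums * (k - k)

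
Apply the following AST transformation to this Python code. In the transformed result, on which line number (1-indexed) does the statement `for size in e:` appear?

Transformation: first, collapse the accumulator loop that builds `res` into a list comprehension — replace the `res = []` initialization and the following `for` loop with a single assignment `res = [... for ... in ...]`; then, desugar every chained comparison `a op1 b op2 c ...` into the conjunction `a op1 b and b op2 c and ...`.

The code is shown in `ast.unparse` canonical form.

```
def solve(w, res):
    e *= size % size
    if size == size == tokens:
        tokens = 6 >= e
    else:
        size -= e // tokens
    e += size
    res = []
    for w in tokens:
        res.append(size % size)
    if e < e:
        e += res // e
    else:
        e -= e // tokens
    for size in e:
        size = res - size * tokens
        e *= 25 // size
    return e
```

Transformed code:
def solve(w, res):
    e *= size % size
    if size == size and size == tokens:
        tokens = 6 >= e
    else:
        size -= e // tokens
    e += size
    res = [size % size for w in tokens]
    if e < e:
        e += res // e
    else:
        e -= e // tokens
    for size in e:
        size = res - size * tokens
        e *= 25 // size
    return e

13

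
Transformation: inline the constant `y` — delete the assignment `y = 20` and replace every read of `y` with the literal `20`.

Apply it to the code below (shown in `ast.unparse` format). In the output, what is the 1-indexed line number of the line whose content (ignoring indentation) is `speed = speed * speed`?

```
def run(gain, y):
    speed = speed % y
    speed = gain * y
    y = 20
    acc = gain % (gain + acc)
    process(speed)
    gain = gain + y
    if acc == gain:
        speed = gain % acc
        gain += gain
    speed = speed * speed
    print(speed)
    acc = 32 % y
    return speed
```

Transformed code:
def run(gain, y):
    speed = speed % 20
    speed = gain * 20
    acc = gain % (gain + acc)
    process(speed)
    gain = gain + 20
    if acc == gain:
        speed = gain % acc
        gain += gain
    speed = speed * speed
    print(speed)
    acc = 32 % 20
    return speed

10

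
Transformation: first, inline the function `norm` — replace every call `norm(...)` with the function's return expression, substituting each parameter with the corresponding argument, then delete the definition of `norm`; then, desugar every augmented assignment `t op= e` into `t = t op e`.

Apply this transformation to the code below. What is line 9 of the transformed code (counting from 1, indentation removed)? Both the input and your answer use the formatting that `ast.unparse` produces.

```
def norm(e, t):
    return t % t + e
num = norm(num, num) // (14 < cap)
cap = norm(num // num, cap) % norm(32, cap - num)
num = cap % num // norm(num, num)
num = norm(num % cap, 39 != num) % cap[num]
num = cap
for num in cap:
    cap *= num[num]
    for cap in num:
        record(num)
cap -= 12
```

record(num)

Transformed code:
num = (num % num + num) // (14 < cap)
cap = (cap % cap + num // num) % ((cap - num) % (cap - num) + 32)
num = cap % num // (num % num + num)
num = ((39 != num) % (39 != num) + num % cap) % cap[num]
num = cap
for num in cap:
    cap = cap * num[num]
    for cap in num:
        record(num)
cap = cap - 12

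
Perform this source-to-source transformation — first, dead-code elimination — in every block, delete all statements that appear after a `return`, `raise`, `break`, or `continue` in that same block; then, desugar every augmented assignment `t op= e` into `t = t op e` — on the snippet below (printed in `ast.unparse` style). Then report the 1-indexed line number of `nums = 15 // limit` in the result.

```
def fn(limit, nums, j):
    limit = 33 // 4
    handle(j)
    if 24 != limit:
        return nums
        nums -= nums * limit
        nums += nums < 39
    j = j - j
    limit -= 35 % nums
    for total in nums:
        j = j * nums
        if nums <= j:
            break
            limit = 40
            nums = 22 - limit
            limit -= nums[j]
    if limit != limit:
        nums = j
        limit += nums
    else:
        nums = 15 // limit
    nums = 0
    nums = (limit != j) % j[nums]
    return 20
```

16

Transformed code:
def fn(limit, nums, j):
    limit = 33 // 4
    handle(j)
    if 24 != limit:
        return nums
    j = j - j
    limit = limit - 35 % nums
    for total in nums:
        j = j * nums
        if nums <= j:
            break
    if limit != limit:
        nums = j
        limit = limit + nums
    else:
        nums = 15 // limit
    nums = 0
    nums = (limit != j) % j[nums]
    return 20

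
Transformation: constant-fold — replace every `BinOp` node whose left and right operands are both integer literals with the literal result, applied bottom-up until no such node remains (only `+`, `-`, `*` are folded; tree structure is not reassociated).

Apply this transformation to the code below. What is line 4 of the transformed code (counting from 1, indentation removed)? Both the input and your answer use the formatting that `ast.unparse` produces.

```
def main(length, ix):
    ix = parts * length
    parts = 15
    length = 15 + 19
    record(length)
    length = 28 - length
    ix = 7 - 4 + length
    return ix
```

length = 34

Transformed code:
def main(length, ix):
    ix = parts * length
    parts = 15
    length = 34
    record(length)
    length = 28 - length
    ix = 3 + length
    return ix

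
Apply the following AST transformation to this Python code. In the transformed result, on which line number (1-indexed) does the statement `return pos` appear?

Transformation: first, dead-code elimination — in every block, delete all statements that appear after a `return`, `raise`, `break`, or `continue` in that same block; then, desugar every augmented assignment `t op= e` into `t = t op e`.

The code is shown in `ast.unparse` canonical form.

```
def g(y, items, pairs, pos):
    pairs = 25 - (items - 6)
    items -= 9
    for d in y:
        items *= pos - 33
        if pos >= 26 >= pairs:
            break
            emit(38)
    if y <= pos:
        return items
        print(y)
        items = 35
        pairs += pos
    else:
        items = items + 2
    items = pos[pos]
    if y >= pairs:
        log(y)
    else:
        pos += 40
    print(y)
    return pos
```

Transformed code:
def g(y, items, pairs, pos):
    pairs = 25 - (items - 6)
    items = items - 9
    for d in y:
        items = items * (pos - 33)
        if pos >= 26 >= pairs:
            break
    if y <= pos:
        return items
    else:
        items = items + 2
    items = pos[pos]
    if y >= pairs:
        log(y)
    else:
        pos = pos + 40
    print(y)
    return pos

18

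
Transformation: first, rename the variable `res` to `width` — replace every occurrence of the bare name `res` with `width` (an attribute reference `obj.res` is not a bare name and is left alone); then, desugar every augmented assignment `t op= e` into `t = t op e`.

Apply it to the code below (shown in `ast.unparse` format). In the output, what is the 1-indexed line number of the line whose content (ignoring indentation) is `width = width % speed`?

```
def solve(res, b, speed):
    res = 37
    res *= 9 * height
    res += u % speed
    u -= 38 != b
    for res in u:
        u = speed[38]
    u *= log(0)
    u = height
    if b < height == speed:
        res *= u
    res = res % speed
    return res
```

Transformed code:
def solve(width, b, speed):
    width = 37
    width = width * (9 * height)
    width = width + u % speed
    u = u - (38 != b)
    for width in u:
        u = speed[38]
    u = u * log(0)
    u = height
    if b < height == speed:
        width = width * u
    width = width % speed
    return width

12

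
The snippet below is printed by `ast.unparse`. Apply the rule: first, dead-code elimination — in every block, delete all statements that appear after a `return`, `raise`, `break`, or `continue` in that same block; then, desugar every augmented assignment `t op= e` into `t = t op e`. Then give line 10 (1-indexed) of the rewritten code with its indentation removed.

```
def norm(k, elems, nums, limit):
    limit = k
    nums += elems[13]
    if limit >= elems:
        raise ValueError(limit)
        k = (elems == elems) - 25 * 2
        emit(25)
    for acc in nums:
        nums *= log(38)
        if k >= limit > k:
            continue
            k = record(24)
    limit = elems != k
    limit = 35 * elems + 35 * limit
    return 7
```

Transformed code:
def norm(k, elems, nums, limit):
    limit = k
    nums = nums + elems[13]
    if limit >= elems:
        raise ValueError(limit)
    for acc in nums:
        nums = nums * log(38)
        if k >= limit > k:
            continue
    limit = elems != k
    limit = 35 * elems + 35 * limit
    return 7

limit = elems != k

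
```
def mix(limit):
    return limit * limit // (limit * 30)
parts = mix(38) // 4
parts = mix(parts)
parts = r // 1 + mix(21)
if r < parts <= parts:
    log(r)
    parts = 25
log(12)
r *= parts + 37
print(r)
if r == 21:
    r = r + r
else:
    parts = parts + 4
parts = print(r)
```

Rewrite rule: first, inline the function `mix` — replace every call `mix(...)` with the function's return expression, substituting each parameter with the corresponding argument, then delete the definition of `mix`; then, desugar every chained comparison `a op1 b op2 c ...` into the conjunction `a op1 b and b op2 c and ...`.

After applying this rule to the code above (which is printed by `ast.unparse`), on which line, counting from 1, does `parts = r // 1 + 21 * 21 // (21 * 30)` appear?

Transformed code:
parts = 38 * 38 // (38 * 30) // 4
parts = parts * parts // (parts * 30)
parts = r // 1 + 21 * 21 // (21 * 30)
if r < parts and parts <= parts:
    log(r)
    parts = 25
log(12)
r *= parts + 37
print(r)
if r == 21:
    r = r + r
else:
    parts = parts + 4
parts = print(r)

3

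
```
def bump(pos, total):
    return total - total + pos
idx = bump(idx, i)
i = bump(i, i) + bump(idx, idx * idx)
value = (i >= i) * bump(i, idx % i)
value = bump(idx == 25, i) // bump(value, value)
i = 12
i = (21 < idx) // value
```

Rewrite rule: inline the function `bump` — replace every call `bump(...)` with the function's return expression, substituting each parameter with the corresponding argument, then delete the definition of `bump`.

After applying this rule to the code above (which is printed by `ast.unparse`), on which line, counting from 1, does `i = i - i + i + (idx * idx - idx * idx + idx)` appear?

2

Transformed code:
idx = i - i + idx
i = i - i + i + (idx * idx - idx * idx + idx)
value = (i >= i) * (idx % i - idx % i + i)
value = (i - i + (idx == 25)) // (value - value + value)
i = 12
i = (21 < idx) // value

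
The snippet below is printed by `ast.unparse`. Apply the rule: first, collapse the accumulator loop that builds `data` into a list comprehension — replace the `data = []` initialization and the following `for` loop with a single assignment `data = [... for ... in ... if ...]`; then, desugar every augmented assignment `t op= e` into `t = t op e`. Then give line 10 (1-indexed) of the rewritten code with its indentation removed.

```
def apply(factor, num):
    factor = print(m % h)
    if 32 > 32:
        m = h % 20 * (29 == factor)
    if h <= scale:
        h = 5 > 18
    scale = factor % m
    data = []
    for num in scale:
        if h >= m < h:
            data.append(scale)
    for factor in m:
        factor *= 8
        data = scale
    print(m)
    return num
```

factor = factor * 8

Transformed code:
def apply(factor, num):
    factor = print(m % h)
    if 32 > 32:
        m = h % 20 * (29 == factor)
    if h <= scale:
        h = 5 > 18
    scale = factor % m
    data = [scale for num in scale if h >= m < h]
    for factor in m:
        factor = factor * 8
        data = scale
    print(m)
    return num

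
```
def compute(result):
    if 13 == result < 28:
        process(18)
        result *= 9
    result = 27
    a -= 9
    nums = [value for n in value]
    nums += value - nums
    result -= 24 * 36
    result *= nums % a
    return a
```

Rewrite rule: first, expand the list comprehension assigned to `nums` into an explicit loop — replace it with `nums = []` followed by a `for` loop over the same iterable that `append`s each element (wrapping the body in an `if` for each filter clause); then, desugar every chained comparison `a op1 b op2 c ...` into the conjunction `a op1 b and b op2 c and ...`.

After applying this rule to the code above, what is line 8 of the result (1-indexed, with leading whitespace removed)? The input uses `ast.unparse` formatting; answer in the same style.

for n in value:

Transformed code:
def compute(result):
    if 13 == result and result < 28:
        process(18)
        result *= 9
    result = 27
    a -= 9
    nums = []
    for n in value:
        nums.append(value)
    nums += value - nums
    result -= 24 * 36
    result *= nums % a
    return a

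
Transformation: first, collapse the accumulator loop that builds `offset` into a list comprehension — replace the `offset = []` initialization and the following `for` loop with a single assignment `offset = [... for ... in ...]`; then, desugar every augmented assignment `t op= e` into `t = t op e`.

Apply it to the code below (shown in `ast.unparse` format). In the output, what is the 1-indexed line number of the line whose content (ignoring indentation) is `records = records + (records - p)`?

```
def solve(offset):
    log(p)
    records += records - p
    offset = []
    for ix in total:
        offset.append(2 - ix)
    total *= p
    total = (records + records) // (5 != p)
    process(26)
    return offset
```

Transformed code:
def solve(offset):
    log(p)
    records = records + (records - p)
    offset = [2 - ix for ix in total]
    total = total * p
    total = (records + records) // (5 != p)
    process(26)
    return offset

3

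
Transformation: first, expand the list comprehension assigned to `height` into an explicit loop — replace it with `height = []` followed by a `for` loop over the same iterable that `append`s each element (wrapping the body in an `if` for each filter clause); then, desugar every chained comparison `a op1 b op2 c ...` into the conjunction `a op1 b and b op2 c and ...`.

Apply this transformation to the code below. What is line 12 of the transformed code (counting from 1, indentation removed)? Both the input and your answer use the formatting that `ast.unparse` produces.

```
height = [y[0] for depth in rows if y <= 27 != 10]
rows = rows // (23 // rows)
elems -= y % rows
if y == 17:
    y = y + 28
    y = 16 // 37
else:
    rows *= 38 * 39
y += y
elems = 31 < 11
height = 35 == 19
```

Transformed code:
height = []
for depth in rows:
    if y <= 27 and 27 != 10:
        height.append(y[0])
rows = rows // (23 // rows)
elems -= y % rows
if y == 17:
    y = y + 28
    y = 16 // 37
else:
    rows *= 38 * 39
y += y
elems = 31 < 11
height = 35 == 19

y += y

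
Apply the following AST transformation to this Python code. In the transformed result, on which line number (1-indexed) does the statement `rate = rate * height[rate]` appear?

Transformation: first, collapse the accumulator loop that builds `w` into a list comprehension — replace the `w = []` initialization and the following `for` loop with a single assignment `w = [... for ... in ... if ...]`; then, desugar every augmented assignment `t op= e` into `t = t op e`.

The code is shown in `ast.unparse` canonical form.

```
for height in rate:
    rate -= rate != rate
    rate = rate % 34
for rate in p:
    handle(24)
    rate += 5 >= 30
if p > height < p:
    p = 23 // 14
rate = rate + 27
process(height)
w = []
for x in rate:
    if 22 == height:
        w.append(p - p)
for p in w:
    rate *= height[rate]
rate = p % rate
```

13

Transformed code:
for height in rate:
    rate = rate - (rate != rate)
    rate = rate % 34
for rate in p:
    handle(24)
    rate = rate + (5 >= 30)
if p > height < p:
    p = 23 // 14
rate = rate + 27
process(height)
w = [p - p for x in rate if 22 == height]
for p in w:
    rate = rate * height[rate]
rate = p % rate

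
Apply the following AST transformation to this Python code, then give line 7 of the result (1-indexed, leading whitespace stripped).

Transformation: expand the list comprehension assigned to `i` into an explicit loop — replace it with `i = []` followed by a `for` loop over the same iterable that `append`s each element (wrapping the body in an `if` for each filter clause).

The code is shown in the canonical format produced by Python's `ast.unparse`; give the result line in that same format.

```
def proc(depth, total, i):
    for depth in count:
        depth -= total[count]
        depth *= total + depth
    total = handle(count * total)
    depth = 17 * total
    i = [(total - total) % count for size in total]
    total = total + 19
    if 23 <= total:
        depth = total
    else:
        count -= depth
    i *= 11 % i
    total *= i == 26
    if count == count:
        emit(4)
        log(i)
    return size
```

i = []

Transformed code:
def proc(depth, total, i):
    for depth in count:
        depth -= total[count]
        depth *= total + depth
    total = handle(count * total)
    depth = 17 * total
    i = []
    for size in total:
        i.append((total - total) % count)
    total = total + 19
    if 23 <= total:
        depth = total
    else:
        count -= depth
    i *= 11 % i
    total *= i == 26
    if count == count:
        emit(4)
        log(i)
    return size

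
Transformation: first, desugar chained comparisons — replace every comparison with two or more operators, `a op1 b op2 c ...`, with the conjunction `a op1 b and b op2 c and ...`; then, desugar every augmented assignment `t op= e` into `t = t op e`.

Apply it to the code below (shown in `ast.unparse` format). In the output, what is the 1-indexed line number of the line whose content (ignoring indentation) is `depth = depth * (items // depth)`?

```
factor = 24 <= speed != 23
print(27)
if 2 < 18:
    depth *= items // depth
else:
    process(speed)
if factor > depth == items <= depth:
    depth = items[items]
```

4

Transformed code:
factor = 24 <= speed and speed != 23
print(27)
if 2 < 18:
    depth = depth * (items // depth)
else:
    process(speed)
if factor > depth and depth == items and (items <= depth):
    depth = items[items]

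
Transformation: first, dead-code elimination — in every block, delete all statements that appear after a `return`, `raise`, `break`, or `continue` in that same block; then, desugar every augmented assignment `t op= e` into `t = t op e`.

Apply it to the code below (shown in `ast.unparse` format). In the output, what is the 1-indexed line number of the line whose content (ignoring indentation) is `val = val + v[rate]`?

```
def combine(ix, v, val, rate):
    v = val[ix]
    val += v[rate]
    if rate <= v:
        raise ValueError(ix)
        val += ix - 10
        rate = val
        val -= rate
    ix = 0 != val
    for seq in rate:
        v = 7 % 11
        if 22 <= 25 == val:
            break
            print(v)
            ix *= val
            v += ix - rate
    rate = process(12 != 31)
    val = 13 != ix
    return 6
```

3

Transformed code:
def combine(ix, v, val, rate):
    v = val[ix]
    val = val + v[rate]
    if rate <= v:
        raise ValueError(ix)
    ix = 0 != val
    for seq in rate:
        v = 7 % 11
        if 22 <= 25 == val:
            break
    rate = process(12 != 31)
    val = 13 != ix
    return 6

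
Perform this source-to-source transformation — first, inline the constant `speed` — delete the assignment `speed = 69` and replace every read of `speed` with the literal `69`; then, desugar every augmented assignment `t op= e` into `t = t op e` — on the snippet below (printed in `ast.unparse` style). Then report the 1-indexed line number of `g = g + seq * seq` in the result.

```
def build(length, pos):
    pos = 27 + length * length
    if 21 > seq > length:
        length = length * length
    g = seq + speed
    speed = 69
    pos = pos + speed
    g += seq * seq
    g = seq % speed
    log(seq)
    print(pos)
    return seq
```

Transformed code:
def build(length, pos):
    pos = 27 + length * length
    if 21 > seq > length:
        length = length * length
    g = seq + 69
    pos = pos + 69
    g = g + seq * seq
    g = seq % 69
    log(seq)
    print(pos)
    return seq

7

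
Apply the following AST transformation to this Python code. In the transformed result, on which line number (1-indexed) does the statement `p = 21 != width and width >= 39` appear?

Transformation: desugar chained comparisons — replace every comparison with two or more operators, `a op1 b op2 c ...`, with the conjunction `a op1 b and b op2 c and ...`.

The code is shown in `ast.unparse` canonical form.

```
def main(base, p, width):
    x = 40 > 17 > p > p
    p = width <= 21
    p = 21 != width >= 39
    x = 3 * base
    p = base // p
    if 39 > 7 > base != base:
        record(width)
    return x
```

4

Transformed code:
def main(base, p, width):
    x = 40 > 17 and 17 > p and (p > p)
    p = width <= 21
    p = 21 != width and width >= 39
    x = 3 * base
    p = base // p
    if 39 > 7 and 7 > base and (base != base):
        record(width)
    return x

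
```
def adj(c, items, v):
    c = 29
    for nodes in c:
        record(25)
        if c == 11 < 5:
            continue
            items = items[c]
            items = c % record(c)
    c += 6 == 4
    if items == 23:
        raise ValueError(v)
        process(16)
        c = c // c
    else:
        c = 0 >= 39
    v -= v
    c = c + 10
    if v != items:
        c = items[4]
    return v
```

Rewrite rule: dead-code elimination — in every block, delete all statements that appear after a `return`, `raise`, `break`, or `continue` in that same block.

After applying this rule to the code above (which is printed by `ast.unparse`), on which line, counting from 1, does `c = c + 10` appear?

Transformed code:
def adj(c, items, v):
    c = 29
    for nodes in c:
        record(25)
        if c == 11 < 5:
            continue
    c += 6 == 4
    if items == 23:
        raise ValueError(v)
    else:
        c = 0 >= 39
    v -= v
    c = c + 10
    if v != items:
        c = items[4]
    return v

13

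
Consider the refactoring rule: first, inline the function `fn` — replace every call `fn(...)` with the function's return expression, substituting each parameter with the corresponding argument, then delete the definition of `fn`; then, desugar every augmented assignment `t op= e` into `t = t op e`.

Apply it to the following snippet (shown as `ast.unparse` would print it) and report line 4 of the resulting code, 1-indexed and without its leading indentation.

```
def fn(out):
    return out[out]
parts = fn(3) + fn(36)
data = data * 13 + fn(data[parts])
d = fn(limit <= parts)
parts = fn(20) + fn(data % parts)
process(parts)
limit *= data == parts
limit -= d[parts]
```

parts = 20[20] + (data % parts)[data % parts]

Transformed code:
parts = 3[3] + 36[36]
data = data * 13 + data[parts][data[parts]]
d = (limit <= parts)[limit <= parts]
parts = 20[20] + (data % parts)[data % parts]
process(parts)
limit = limit * (data == parts)
limit = limit - d[parts]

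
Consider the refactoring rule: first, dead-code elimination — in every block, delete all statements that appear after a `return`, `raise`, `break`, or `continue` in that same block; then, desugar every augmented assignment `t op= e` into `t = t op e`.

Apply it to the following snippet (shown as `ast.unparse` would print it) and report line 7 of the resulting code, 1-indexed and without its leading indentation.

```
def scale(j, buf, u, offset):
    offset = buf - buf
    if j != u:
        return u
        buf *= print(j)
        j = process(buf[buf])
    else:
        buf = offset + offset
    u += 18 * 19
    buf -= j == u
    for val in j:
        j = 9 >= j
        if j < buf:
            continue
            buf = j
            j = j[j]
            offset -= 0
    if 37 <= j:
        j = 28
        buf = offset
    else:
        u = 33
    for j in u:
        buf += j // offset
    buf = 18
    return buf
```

u = u + 18 * 19

Transformed code:
def scale(j, buf, u, offset):
    offset = buf - buf
    if j != u:
        return u
    else:
        buf = offset + offset
    u = u + 18 * 19
    buf = buf - (j == u)
    for val in j:
        j = 9 >= j
        if j < buf:
            continue
    if 37 <= j:
        j = 28
        buf = offset
    else:
        u = 33
    for j in u:
        buf = buf + j // offset
    buf = 18
    return buf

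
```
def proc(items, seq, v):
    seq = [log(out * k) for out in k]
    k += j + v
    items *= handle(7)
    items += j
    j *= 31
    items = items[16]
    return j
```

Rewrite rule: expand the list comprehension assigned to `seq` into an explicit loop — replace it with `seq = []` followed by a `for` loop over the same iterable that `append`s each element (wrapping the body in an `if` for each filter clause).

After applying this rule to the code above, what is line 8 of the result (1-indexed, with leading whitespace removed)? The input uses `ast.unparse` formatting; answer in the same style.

j *= 31

Transformed code:
def proc(items, seq, v):
    seq = []
    for out in k:
        seq.append(log(out * k))
    k += j + v
    items *= handle(7)
    items += j
    j *= 31
    items = items[16]
    return j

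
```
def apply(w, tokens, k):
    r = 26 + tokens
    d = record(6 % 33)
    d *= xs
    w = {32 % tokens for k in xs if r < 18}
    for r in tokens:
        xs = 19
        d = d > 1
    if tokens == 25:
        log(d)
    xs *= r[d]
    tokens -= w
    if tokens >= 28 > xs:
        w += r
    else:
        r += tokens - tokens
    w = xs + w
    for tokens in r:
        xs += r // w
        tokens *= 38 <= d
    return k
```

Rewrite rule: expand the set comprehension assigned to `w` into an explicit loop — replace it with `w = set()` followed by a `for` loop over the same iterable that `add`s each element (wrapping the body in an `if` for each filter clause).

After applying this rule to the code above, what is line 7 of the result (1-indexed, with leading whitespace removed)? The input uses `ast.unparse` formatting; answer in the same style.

Transformed code:
def apply(w, tokens, k):
    r = 26 + tokens
    d = record(6 % 33)
    d *= xs
    w = set()
    for k in xs:
        if r < 18:
            w.add(32 % tokens)
    for r in tokens:
        xs = 19
        d = d > 1
    if tokens == 25:
        log(d)
    xs *= r[d]
    tokens -= w
    if tokens >= 28 > xs:
        w += r
    else:
        r += tokens - tokens
    w = xs + w
    for tokens in r:
        xs += r // w
        tokens *= 38 <= d
    return k

if r < 18:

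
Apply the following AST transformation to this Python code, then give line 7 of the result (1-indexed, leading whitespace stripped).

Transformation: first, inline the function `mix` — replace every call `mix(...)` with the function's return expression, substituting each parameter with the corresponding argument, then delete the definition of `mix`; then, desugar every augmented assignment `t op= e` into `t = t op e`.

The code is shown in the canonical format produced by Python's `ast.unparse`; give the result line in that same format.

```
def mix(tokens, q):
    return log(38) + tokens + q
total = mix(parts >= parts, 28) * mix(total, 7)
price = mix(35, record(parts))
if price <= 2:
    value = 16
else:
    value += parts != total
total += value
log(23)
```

Transformed code:
total = (log(38) + (parts >= parts) + 28) * (log(38) + total + 7)
price = log(38) + 35 + record(parts)
if price <= 2:
    value = 16
else:
    value = value + (parts != total)
total = total + value
log(23)

total = total + value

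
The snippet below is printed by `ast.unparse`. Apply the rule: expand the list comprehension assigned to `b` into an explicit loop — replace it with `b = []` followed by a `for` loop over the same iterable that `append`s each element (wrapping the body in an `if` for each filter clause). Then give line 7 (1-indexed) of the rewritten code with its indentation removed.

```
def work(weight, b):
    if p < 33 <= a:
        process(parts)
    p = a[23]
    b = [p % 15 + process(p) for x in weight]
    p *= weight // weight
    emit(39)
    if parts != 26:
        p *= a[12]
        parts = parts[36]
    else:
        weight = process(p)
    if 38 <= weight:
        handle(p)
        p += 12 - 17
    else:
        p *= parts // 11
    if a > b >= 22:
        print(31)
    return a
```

b.append(p % 15 + process(p))

Transformed code:
def work(weight, b):
    if p < 33 <= a:
        process(parts)
    p = a[23]
    b = []
    for x in weight:
        b.append(p % 15 + process(p))
    p *= weight // weight
    emit(39)
    if parts != 26:
        p *= a[12]
        parts = parts[36]
    else:
        weight = process(p)
    if 38 <= weight:
        handle(p)
        p += 12 - 17
    else:
        p *= parts // 11
    if a > b >= 22:
        print(31)
    return a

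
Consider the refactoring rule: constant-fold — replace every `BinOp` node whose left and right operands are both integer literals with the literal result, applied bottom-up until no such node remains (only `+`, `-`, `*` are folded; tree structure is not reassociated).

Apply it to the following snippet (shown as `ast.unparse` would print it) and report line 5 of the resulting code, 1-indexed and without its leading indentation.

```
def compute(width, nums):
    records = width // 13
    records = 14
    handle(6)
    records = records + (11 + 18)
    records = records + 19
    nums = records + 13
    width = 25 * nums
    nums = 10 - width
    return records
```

records = records + 29

Transformed code:
def compute(width, nums):
    records = width // 13
    records = 14
    handle(6)
    records = records + 29
    records = records + 19
    nums = records + 13
    width = 25 * nums
    nums = 10 - width
    return records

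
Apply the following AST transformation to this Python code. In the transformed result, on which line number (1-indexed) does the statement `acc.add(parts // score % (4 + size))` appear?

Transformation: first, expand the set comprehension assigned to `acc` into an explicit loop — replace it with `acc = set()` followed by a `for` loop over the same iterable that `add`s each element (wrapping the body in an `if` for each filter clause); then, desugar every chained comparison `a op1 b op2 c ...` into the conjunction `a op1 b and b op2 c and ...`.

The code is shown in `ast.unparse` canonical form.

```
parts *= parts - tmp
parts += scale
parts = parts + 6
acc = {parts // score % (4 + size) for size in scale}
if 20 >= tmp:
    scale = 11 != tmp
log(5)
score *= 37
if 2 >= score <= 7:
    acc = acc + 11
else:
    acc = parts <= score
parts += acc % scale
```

Transformed code:
parts *= parts - tmp
parts += scale
parts = parts + 6
acc = set()
for size in scale:
    acc.add(parts // score % (4 + size))
if 20 >= tmp:
    scale = 11 != tmp
log(5)
score *= 37
if 2 >= score and score <= 7:
    acc = acc + 11
else:
    acc = parts <= score
parts += acc % scale

6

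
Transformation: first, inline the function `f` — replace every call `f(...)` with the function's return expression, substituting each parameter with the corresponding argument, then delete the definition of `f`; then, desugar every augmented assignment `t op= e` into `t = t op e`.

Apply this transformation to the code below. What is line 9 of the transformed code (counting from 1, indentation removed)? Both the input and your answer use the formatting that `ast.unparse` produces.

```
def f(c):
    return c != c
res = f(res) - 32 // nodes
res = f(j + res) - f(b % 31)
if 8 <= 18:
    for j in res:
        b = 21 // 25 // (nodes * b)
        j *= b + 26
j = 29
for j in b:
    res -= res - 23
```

Transformed code:
res = (res != res) - 32 // nodes
res = (j + res != j + res) - (b % 31 != b % 31)
if 8 <= 18:
    for j in res:
        b = 21 // 25 // (nodes * b)
        j = j * (b + 26)
j = 29
for j in b:
    res = res - (res - 23)

res = res - (res - 23)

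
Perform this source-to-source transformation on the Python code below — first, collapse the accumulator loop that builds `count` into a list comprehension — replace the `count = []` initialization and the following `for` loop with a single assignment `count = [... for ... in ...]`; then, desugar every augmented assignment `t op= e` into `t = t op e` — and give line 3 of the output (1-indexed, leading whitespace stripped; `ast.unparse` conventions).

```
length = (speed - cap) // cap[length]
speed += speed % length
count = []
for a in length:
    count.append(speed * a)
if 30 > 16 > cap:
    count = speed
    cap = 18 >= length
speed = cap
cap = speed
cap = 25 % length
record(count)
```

Transformed code:
length = (speed - cap) // cap[length]
speed = speed + speed % length
count = [speed * a for a in length]
if 30 > 16 > cap:
    count = speed
    cap = 18 >= length
speed = cap
cap = speed
cap = 25 % length
record(count)

count = [speed * a for a in length]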